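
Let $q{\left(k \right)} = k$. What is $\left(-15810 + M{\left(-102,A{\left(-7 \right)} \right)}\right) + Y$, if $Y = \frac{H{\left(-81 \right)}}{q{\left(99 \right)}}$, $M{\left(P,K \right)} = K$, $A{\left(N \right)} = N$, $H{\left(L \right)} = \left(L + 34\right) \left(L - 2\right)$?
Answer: $- \frac{1561982}{99} \approx -15778.0$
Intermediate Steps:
$H{\left(L \right)} = \left(-2 + L\right) \left(34 + L\right)$ ($H{\left(L \right)} = \left(34 + L\right) \left(-2 + L\right) = \left(-2 + L\right) \left(34 + L\right)$)
$Y = \frac{3901}{99}$ ($Y = \frac{-68 + \left(-81\right)^{2} + 32 \left(-81\right)}{99} = \left(-68 + 6561 - 2592\right) \frac{1}{99} = 3901 \cdot \frac{1}{99} = \frac{3901}{99} \approx 39.404$)
$\left(-15810 + M{\left(-102,A{\left(-7 \right)} \right)}\right) + Y = \left(-15810 - 7\right) + \frac{3901}{99} = -15817 + \frac{3901}{99} = - \frac{1561982}{99}$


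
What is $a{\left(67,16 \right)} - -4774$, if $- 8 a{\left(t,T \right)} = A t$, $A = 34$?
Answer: $\frac{17957}{4} \approx 4489.3$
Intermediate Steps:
$a{\left(t,T \right)} = - \frac{17 t}{4}$ ($a{\left(t,T \right)} = - \frac{34 t}{8} = - \frac{17 t}{4}$)
$a{\left(67,16 \right)} - -4774 = \left(- \frac{17}{4}\right) 67 - -4774 = - \frac{1139}{4} + 4774 = \frac{17957}{4}$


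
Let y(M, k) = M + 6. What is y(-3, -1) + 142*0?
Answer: 3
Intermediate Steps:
y(M, k) = 6 + M
y(-3, -1) + 142*0 = (6 - 3) + 142*0 = 3 + 0 = 3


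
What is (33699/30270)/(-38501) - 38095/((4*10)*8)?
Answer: -1479896214811/12431202880 ≈ -119.05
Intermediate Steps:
(33699/30270)/(-38501) - 38095/((4*10)*8) = (33699*(1/30270))*(-1/38501) - 38095/(40*8) = (11233/10090)*(-1/38501) - 38095/320 = -11233/388475090 - 38095*1/320 = -11233/388475090 - 7619/64 = -1479896214811/12431202880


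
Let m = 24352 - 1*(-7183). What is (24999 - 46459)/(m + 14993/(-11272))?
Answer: -241897120/355447527 ≈ -0.68054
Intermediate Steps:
m = 31535 (m = 24352 + 7183 = 31535)
(24999 - 46459)/(m + 14993/(-11272)) = (24999 - 46459)/(31535 + 14993/(-11272)) = -21460/(31535 + 14993*(-1/11272)) = -21460/(31535 - 14993/11272) = -21460/355447527/11272 = -21460*11272/355447527 = -241897120/355447527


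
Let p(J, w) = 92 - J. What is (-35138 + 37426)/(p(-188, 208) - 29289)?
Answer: -2288/29009 ≈ -0.078872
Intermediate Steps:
(-35138 + 37426)/(p(-188, 208) - 29289) = (-35138 + 37426)/((92 - 1*(-188)) - 29289) = 2288/((92 + 188) - 29289) = 2288/(280 - 29289) = 2288/(-29009) = 2288*(-1/29009) = -2288/29009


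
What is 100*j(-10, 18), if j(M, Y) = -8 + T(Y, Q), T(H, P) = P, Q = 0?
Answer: -800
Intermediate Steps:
j(M, Y) = -8 (j(M, Y) = -8 + 0 = -8)
100*j(-10, 18) = 100*(-8) = -800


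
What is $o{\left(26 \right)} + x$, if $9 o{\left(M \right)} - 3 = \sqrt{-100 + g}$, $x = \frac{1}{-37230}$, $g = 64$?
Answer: $\frac{12409}{37230} + \frac{2 i}{3} \approx 0.33331 + 0.66667 i$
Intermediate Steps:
$x = - \frac{1}{37230} \approx -2.686 \cdot 10^{-5}$
$o{\left(M \right)} = \frac{1}{3} + \frac{2 i}{3}$ ($o{\left(M \right)} = \frac{1}{3} + \frac{\sqrt{-100 + 64}}{9} = \frac{1}{3} + \frac{\sqrt{-36}}{9} = \frac{1}{3} + \frac{6 i}{9} = \frac{1}{3} + \frac{2 i}{3}$)
$o{\left(26 \right)} + x = \left(\frac{1}{3} + \frac{2 i}{3}\right) - \frac{1}{37230} = \frac{12409}{37230} + \frac{2 i}{3}$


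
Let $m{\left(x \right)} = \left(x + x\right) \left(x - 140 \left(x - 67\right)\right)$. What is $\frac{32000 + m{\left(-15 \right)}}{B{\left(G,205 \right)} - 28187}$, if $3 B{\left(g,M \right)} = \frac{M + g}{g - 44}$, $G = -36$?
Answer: $\frac{74868000}{6765049} \approx 11.067$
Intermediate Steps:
$B{\left(g,M \right)} = \frac{M + g}{3 \left(-44 + g\right)}$ ($B{\left(g,M \right)} = \frac{\left(M + g\right) \frac{1}{g - 44}}{3} = \frac{\left(M + g\right) \frac{1}{-44 + g}}{3} = \frac{\frac{1}{-44 + g} \left(M + g\right)}{3} = \frac{M + g}{3 \left(-44 + g\right)}$)
$m{\left(x \right)} = 2 x \left(9380 - 139 x\right)$ ($m{\left(x \right)} = 2 x \left(x - 140 \left(-67 + x\right)\right) = 2 x \left(x - \left(-9380 + 140 x\right)\right) = 2 x \left(9380 - 139 x\right)$)
$\frac{32000 + m{\left(-15 \right)}}{B{\left(G,205 \right)} - 28187} = \frac{32000 + 2 \left(-15\right) \left(9380 - -2085\right)}{\frac{205 - 36}{3 \left(-44 - 36\right)} - 28187} = \frac{32000 + 2 \left(-15\right) \left(9380 + 2085\right)}{\frac{1}{3} \frac{1}{-80} \cdot 169 - 28187} = \frac{32000 + 2 \left(-15\right) 11465}{\frac{1}{3} \left(- \frac{1}{80}\right) 169 - 28187} = \frac{32000 - 343950}{- \frac{169}{240} - 28187} = - \frac{311950}{- \frac{6765049}{240}} = \left(-311950\right) \left(- \frac{240}{6765049}\right) = \frac{74868000}{6765049}$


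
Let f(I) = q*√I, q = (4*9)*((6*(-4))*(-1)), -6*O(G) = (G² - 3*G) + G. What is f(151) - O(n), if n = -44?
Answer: 1012/3 + 864*√151 ≈ 10954.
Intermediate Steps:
O(G) = -G²/6 + G/3 (O(G) = -((G² - 3*G) + G)/6 = -(G² - 2*G)/6 = -G²/6 + G/3)
q = 864 (q = 36*(-24*(-1)) = 36*24 = 864)
f(I) = 864*√I
f(151) - O(n) = 864*√151 - (-44)*(2 - 1*(-44))/6 = 864*√151 - (-44)*(2 + 44)/6 = 864*√151 - (-44)*46/6 = 864*√151 - 1*(-1012/3) = 864*√151 + 1012/3 = 1012/3 + 864*√151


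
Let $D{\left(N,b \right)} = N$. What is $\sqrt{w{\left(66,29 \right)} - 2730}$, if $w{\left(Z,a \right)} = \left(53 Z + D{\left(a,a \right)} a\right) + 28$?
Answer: $\sqrt{1637} \approx 40.46$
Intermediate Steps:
$w{\left(Z,a \right)} = 28 + a^{2} + 53 Z$ ($w{\left(Z,a \right)} = \left(53 Z + a a\right) + 28 = \left(53 Z + a^{2}\right) + 28 = \left(a^{2} + 53 Z\right) + 28 = 28 + a^{2} + 53 Z$)
$\sqrt{w{\left(66,29 \right)} - 2730} = \sqrt{\left(28 + 29^{2} + 53 \cdot 66\right) - 2730} = \sqrt{\left(28 + 841 + 3498\right) - 2730} = \sqrt{4367 - 2730} = \sqrt{1637}$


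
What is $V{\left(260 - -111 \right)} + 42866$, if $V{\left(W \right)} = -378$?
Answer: $42488$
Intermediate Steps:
$V{\left(260 - -111 \right)} + 42866 = -378 + 42866 = 42488$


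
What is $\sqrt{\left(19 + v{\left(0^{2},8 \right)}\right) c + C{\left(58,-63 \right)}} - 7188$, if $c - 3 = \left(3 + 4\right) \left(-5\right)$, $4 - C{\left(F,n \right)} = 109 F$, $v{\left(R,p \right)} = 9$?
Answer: $-7188 + i \sqrt{7214} \approx -7188.0 + 84.935 i$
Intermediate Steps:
$C{\left(F,n \right)} = 4 - 109 F$
$c = -32$ ($c = 3 + \left(3 + 4\right) \left(-5\right) = 3 + 7 \left(-5\right) = 3 - 35 = -32$)
$\sqrt{\left(19 + v{\left(0^{2},8 \right)}\right) c + C{\left(58,-63 \right)}} - 7188 = \sqrt{\left(19 + 9\right) \left(-32\right) + \left(4 - 6322\right)} - 7188 = \sqrt{28 \left(-32\right) + \left(4 - 6322\right)} - 7188 = \sqrt{-896 - 6318} - 7188 = \sqrt{-7214} - 7188 = i \sqrt{7214} - 7188 = -7188 + i \sqrt{7214}$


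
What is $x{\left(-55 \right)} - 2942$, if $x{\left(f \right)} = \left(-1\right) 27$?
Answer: $-2969$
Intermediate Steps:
$x{\left(f \right)} = -27$
$x{\left(-55 \right)} - 2942 = -27 - 2942 = -2969$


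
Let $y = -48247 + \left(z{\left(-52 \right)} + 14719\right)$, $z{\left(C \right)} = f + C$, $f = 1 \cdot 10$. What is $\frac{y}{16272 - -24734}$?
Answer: $- \frac{16785}{20503} \approx -0.81866$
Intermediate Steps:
$f = 10$
$z{\left(C \right)} = 10 + C$
$y = -33570$ ($y = -48247 + \left(\left(10 - 52\right) + 14719\right) = -48247 + \left(-42 + 14719\right) = -48247 + 14677 = -33570$)
$\frac{y}{16272 - -24734} = - \frac{33570}{16272 - -24734} = - \frac{33570}{16272 + 24734} = - \frac{33570}{41006} = \left(-33570\right) \frac{1}{41006} = - \frac{16785}{20503}$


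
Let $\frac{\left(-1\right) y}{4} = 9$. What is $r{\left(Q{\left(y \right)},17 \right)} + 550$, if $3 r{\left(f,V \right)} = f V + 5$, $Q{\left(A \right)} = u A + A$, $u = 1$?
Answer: $\frac{431}{3} \approx 143.67$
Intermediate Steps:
$y = -36$ ($y = \left(-4\right) 9 = -36$)
$Q{\left(A \right)} = 2 A$ ($Q{\left(A \right)} = 1 A + A = A + A = 2 A$)
$r{\left(f,V \right)} = \frac{5}{3} + \frac{V f}{3}$ ($r{\left(f,V \right)} = \frac{f V + 5}{3} = \frac{V f + 5}{3} = \frac{5 + V f}{3} = \frac{5}{3} + \frac{V f}{3}$)
$r{\left(Q{\left(y \right)},17 \right)} + 550 = \left(\frac{5}{3} + \frac{1}{3} \cdot 17 \cdot 2 \left(-36\right)\right) + 550 = \left(\frac{5}{3} + \frac{1}{3} \cdot 17 \left(-72\right)\right) + 550 = \left(\frac{5}{3} - 408\right) + 550 = - \frac{1219}{3} + 550 = \frac{431}{3}$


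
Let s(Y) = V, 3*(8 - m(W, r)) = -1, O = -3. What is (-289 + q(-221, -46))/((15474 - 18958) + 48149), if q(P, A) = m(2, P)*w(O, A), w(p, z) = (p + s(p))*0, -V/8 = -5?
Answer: -289/44665 ≈ -0.0064704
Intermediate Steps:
m(W, r) = 25/3 (m(W, r) = 8 - ⅓*(-1) = 8 + ⅓ = 25/3)
V = 40 (V = -8*(-5) = 40)
s(Y) = 40
w(p, z) = 0 (w(p, z) = (p + 40)*0 = (40 + p)*0 = 0)
q(P, A) = 0 (q(P, A) = (25/3)*0 = 0)
(-289 + q(-221, -46))/((15474 - 18958) + 48149) = (-289 + 0)/((15474 - 18958) + 48149) = -289/(-3484 + 48149) = -289/44665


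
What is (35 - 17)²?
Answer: 324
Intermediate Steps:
(35 - 17)² = 18² = 324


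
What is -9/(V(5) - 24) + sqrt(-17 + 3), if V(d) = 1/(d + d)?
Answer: 90/239 + I*sqrt(14) ≈ 0.37657 + 3.7417*I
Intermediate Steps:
V(d) = 1/(2*d)
-9/(V(5) - 24) + sqrt(-17 + 3) = -9/((1/2)/5 - 24) + sqrt(-17 + 3) = -9/((1/2)*(1/5) - 24) + sqrt(-14) = -9/(1/10 - 24) + I*sqrt(14) = -9/(-239/10) + I*sqrt(14) = -10/239*(-9) + I*sqrt(14) = 90/239 + I*sqrt(14)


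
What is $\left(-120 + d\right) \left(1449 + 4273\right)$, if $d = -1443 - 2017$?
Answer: $-20484760$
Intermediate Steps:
$d = -3460$
$\left(-120 + d\right) \left(1449 + 4273\right) = \left(-120 - 3460\right) \left(1449 + 4273\right) = \left(-3580\right) 5722 = -20484760$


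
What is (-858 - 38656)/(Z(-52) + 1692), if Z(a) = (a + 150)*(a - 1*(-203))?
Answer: -19757/8245 ≈ -2.3962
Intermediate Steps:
Z(a) = (150 + a)*(203 + a) (Z(a) = (150 + a)*(a + 203) = (150 + a)*(203 + a))
(-858 - 38656)/(Z(-52) + 1692) = (-858 - 38656)/((30450 + (-52)² + 353*(-52)) + 1692) = -39514/((30450 + 2704 - 18356) + 1692) = -39514/(14798 + 1692) = -39514/16490 = -39514*1/16490 = -19757/8245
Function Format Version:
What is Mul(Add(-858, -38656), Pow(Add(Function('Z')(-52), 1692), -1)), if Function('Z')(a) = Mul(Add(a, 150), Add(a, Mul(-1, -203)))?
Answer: Rational(-19757, 8245) ≈ -2.3962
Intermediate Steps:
Function('Z')(a) = Mul(Add(150, a), Add(203, a)) (Function('Z')(a) = Mul(Add(150, a), Add(a, 203)) = Mul(Add(150, a), Add(203, a)))
Mul(Add(-858, -38656), Pow(Add(Function('Z')(-52), 1692), -1)) = Mul(Add(-858, -38656), Pow(Add(Add(30450, Pow(-52, 2), Mul(353, -52)), 1692), -1)) = Mul(-39514, Pow(Add(Add(30450, 2704, -18356), 1692), -1)) = Mul(-39514, Pow(Add(14798, 1692), -1)) = Mul(-39514, Pow(16490, -1)) = Mul(-39514, Rational(1, 16490)) = Rational(-19757, 8245)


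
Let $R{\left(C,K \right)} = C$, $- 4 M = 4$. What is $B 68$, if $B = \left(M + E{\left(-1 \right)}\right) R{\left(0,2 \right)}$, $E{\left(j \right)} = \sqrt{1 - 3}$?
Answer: $0$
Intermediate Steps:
$M = -1$ ($M = \left(- \frac{1}{4}\right) 4 = -1$)
$E{\left(j \right)} = i \sqrt{2}$ ($E{\left(j \right)} = \sqrt{-2} = i \sqrt{2}$)
$B = 0$ ($B = \left(-1 + i \sqrt{2}\right) 0 = 0$)
$B 68 = 0 \cdot 68 = 0$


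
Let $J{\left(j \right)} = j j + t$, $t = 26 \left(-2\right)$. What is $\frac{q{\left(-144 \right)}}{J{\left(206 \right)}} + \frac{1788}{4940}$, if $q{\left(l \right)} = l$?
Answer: $\frac{390996}{1090505} \approx 0.35855$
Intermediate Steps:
$t = -52$
$J{\left(j \right)} = -52 + j^{2}$ ($J{\left(j \right)} = j j - 52 = j^{2} - 52 = -52 + j^{2}$)
$\frac{q{\left(-144 \right)}}{J{\left(206 \right)}} + \frac{1788}{4940} = - \frac{144}{-52 + 206^{2}} + \frac{1788}{4940} = - \frac{144}{-52 + 42436} + 1788 \cdot \frac{1}{4940} = - \frac{144}{42384} + \frac{447}{1235} = \left(-144\right) \frac{1}{42384} + \frac{447}{1235} = - \frac{3}{883} + \frac{447}{1235} = \frac{390996}{1090505}$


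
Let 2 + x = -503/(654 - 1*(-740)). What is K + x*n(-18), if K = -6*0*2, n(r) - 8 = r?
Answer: 16455/697 ≈ 23.608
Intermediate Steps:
x = -3291/1394 (x = -2 - 503/(654 - 1*(-740)) = -2 - 503/(654 + 740) = -2 - 503/1394 = -3291/1394 ≈ -2.3608)
n(r) = 8 + r
K = 0 (K = 0*2 = 0)
K + x*n(-18) = 0 - 3291*(8 - 18)/1394 = 0 - 3291/1394*(-10) = 0 + 16455/697 = 16455/697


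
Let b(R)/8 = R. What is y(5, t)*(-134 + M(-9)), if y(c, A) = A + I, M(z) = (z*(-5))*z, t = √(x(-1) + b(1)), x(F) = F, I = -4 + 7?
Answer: -1617 - 539*√7 ≈ -3043.1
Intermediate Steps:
b(R) = 8*R
I = 3
t = √7 (t = √(-1 + 8*1) = √(-1 + 8) = √7 ≈ 2.6458)
M(z) = -5*z² (M(z) = (-5*z)*z = -5*z²)
y(c, A) = 3 + A (y(c, A) = A + 3 = 3 + A)
y(5, t)*(-134 + M(-9)) = (3 + √7)*(-134 - 5*(-9)²) = (3 + √7)*(-134 - 5*81) = (3 + √7)*(-134 - 405) = (3 + √7)*(-539) = -1617 - 539*√7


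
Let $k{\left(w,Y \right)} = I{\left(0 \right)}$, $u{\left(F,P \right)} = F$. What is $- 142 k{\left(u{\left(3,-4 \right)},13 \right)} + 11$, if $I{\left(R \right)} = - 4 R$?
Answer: $11$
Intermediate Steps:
$k{\left(w,Y \right)} = 0$ ($k{\left(w,Y \right)} = \left(-4\right) 0 = 0$)
$- 142 k{\left(u{\left(3,-4 \right)},13 \right)} + 11 = \left(-142\right) 0 + 11 = 0 + 11 = 11$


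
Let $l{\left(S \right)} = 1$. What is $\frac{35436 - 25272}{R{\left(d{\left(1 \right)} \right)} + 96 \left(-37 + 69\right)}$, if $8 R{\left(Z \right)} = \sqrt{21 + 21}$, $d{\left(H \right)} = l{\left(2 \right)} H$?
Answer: $\frac{333053952}{100663289} - \frac{13552 \sqrt{42}}{100663289} \approx 3.3077$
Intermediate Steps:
$d{\left(H \right)} = H$ ($d{\left(H \right)} = 1 H = H$)
$R{\left(Z \right)} = \frac{\sqrt{42}}{8}$ ($R{\left(Z \right)} = \frac{\sqrt{21 + 21}}{8} = \frac{\sqrt{42}}{8}$)
$\frac{35436 - 25272}{R{\left(d{\left(1 \right)} \right)} + 96 \left(-37 + 69\right)} = \frac{35436 - 25272}{\frac{\sqrt{42}}{8} + 96 \left(-37 + 69\right)} = \frac{10164}{\frac{\sqrt{42}}{8} + 96 \cdot 32} = \frac{10164}{\frac{\sqrt{42}}{8} + 3072} = \frac{10164}{3072 + \frac{\sqrt{42}}{8}}$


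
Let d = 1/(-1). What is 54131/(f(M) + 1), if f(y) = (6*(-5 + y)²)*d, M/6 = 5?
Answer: -54131/3749 ≈ -14.439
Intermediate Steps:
d = -1
M = 30 (M = 6*5 = 30)
f(y) = -6*(-5 + y)² (f(y) = (6*(-5 + y)²)*(-1) = -6*(-5 + y)²)
54131/(f(M) + 1) = 54131/(-6*(-5 + 30)² + 1) = 54131/(-6*25² + 1) = 54131/(-6*625 + 1) = 54131/(-3750 + 1) = 54131/(-3749) = 54131*(-1/3749) = -54131/3749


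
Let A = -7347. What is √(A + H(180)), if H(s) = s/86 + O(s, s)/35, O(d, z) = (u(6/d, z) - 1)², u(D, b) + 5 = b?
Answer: I*√14677086585/1505 ≈ 80.498*I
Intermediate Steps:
u(D, b) = -5 + b
O(d, z) = (-6 + z)² (O(d, z) = ((-5 + z) - 1)² = (-6 + z)²)
H(s) = (-6 + s)²/35 + s/86 (H(s) = s/86 + (-6 + s)²/35 = (-6 + s)²/35 + s/86)
√(A + H(180)) = √(-7347 + ((-6 + 180)²/35 + (1/86)*180)) = √(-7347 + ((1/35)*174² + 90/43)) = √(-7347 + ((1/35)*30276 + 90/43)) = √(-7347 + (30276/35 + 90/43)) = √(-7347 + 1305018/1505) = √(-9752217/1505) = I*√14677086585/1505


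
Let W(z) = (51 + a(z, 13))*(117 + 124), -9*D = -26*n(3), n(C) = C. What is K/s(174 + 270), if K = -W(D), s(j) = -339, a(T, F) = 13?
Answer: 15424/339 ≈ 45.499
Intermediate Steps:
D = 26/3 (D = -(-26)*3/9 = -⅑*(-78) = 26/3 ≈ 8.6667)
W(z) = 15424 (W(z) = (51 + 13)*(117 + 124) = 64*241 = 15424)
K = -15424 (K = -1*15424 = -15424)
K/s(174 + 270) = -15424/(-339) = -15424*(-1/339) = 15424/339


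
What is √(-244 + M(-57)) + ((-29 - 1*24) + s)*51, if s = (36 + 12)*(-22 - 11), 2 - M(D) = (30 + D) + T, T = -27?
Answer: -83487 + 2*I*√47 ≈ -83487.0 + 13.711*I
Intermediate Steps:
M(D) = -1 - D (M(D) = 2 - ((30 + D) - 27) = 2 - (3 + D) = 2 + (-3 - D) = -1 - D)
s = -1584 (s = 48*(-33) = -1584)
√(-244 + M(-57)) + ((-29 - 1*24) + s)*51 = √(-244 + (-1 - 1*(-57))) + ((-29 - 1*24) - 1584)*51 = √(-244 + (-1 + 57)) + ((-29 - 24) - 1584)*51 = √(-244 + 56) + (-53 - 1584)*51 = √(-188) - 1637*51 = 2*I*√47 - 83487 = -83487 + 2*I*√47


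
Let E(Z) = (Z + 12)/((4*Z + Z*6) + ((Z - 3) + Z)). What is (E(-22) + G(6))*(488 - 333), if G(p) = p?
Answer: 249860/267 ≈ 935.81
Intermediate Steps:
E(Z) = (12 + Z)/(-3 + 12*Z) (E(Z) = (12 + Z)/((4*Z + 6*Z) + ((-3 + Z) + Z)) = (12 + Z)/(10*Z + (-3 + 2*Z)) = (12 + Z)/(-3 + 12*Z))
(E(-22) + G(6))*(488 - 333) = ((12 - 22)/(3*(-1 + 4*(-22))) + 6)*(488 - 333) = ((⅓)*(-10)/(-1 - 88) + 6)*155 = ((⅓)*(-10)/(-89) + 6)*155 = ((⅓)*(-1/89)*(-10) + 6)*155 = (10/267 + 6)*155 = (1612/267)*155 = 249860/267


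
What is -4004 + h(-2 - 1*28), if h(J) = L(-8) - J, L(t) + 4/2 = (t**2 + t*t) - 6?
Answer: -3854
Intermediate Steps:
L(t) = -8 + 2*t**2 (L(t) = -2 + ((t**2 + t*t) - 6) = -2 + ((t**2 + t**2) - 6) = -2 + (2*t**2 - 6) = -2 + (-6 + 2*t**2) = -8 + 2*t**2)
h(J) = 120 - J (h(J) = (-8 + 2*(-8)**2) - J = (-8 + 2*64) - J = (-8 + 128) - J = 120 - J)
-4004 + h(-2 - 1*28) = -4004 + (120 - (-2 - 1*28)) = -4004 + (120 - (-2 - 28)) = -4004 + (120 - 1*(-30)) = -4004 + (120 + 30) = -4004 + 150 = -3854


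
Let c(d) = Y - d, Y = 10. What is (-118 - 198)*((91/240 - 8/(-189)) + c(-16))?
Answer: -31559947/3780 ≈ -8349.2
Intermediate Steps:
c(d) = 10 - d
(-118 - 198)*((91/240 - 8/(-189)) + c(-16)) = (-118 - 198)*((91/240 - 8/(-189)) + (10 - 1*(-16))) = -316*((91*(1/240) - 8*(-1/189)) + (10 + 16)) = -316*((91/240 + 8/189) + 26) = -316*(6373/15120 + 26) = -316*399493/15120 = -31559947/3780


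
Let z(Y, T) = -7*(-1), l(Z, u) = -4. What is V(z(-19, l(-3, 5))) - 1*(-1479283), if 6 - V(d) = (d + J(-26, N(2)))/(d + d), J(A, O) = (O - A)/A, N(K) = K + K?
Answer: 134615261/91 ≈ 1.4793e+6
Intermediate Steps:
N(K) = 2*K
J(A, O) = (O - A)/A
z(Y, T) = 7
V(d) = 6 - (-15/13 + d)/(2*d) (V(d) = 6 - (d + (2*2 - 1*(-26))/(-26))/(d + d) = 6 - (d - (4 + 26)/26)/(2*d) = 6 - (d - 1/26*30)*1/(2*d) = 6 - (d - 15/13)*1/(2*d) = 6 - (-15/13 + d)*1/(2*d) = 6 - (-15/13 + d)/(2*d))
V(z(-19, l(-3, 5))) - 1*(-1479283) = (1/26)*(15 + 143*7)/7 - 1*(-1479283) = (1/26)*(⅐)*(15 + 1001) + 1479283 = (1/26)*(⅐)*1016 + 1479283 = 508/91 + 1479283 = 134615261/91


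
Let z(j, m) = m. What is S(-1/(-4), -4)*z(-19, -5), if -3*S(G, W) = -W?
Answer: 20/3 ≈ 6.6667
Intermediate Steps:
S(G, W) = W/3 (S(G, W) = -(-1)*W/3 = W/3)
S(-1/(-4), -4)*z(-19, -5) = ((1/3)*(-4))*(-5) = -4/3*(-5) = 20/3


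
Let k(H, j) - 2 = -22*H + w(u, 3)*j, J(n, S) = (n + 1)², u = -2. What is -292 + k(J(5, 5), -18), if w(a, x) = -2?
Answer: -1046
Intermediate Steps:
J(n, S) = (1 + n)²
k(H, j) = 2 - 22*H - 2*j (k(H, j) = 2 + (-22*H - 2*j) = 2 - 22*H - 2*j)
-292 + k(J(5, 5), -18) = -292 + (2 - 22*(1 + 5)² - 2*(-18)) = -292 + (2 - 22*6² + 36) = -292 + (2 - 22*36 + 36) = -292 + (2 - 792 + 36) = -292 - 754 = -1046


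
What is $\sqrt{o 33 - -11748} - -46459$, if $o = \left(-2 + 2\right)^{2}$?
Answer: $46459 + 2 \sqrt{2937} \approx 46567.0$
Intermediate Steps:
$o = 0$ ($o = 0^{2} = 0$)
$\sqrt{o 33 - -11748} - -46459 = \sqrt{0 \cdot 33 - -11748} - -46459 = \sqrt{0 + 11748} + 46459 = \sqrt{11748} + 46459 = 2 \sqrt{2937} + 46459 = 46459 + 2 \sqrt{2937}$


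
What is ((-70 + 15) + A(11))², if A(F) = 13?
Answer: 1764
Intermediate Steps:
((-70 + 15) + A(11))² = ((-70 + 15) + 13)² = (-55 + 13)² = (-42)² = 1764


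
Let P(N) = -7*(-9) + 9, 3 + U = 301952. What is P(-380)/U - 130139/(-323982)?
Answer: 39318667615/97826040918 ≈ 0.40192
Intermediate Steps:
U = 301949 (U = -3 + 301952 = 301949)
P(N) = 72 (P(N) = 63 + 9 = 72)
P(-380)/U - 130139/(-323982) = 72/301949 - 130139/(-323982) = 72*(1/301949) - 130139*(-1/323982) = 72/301949 + 130139/323982 = 39318667615/97826040918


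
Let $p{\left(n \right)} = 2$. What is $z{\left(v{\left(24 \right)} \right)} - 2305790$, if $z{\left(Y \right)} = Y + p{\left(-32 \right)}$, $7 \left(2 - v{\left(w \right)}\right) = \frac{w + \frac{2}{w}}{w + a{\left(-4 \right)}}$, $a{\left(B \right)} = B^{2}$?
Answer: $- \frac{7747441249}{3360} \approx -2.3058 \cdot 10^{6}$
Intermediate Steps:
$v{\left(w \right)} = 2 - \frac{w + \frac{2}{w}}{7 \left(16 + w\right)}$ ($v{\left(w \right)} = 2 - \frac{\left(w + \frac{2}{w}\right) \frac{1}{w + \left(-4\right)^{2}}}{7} = 2 - \frac{\left(w + \frac{2}{w}\right) \frac{1}{w + 16}}{7} = 2 - \frac{\left(w + \frac{2}{w}\right) \frac{1}{16 + w}}{7} = 2 - \frac{\frac{1}{16 + w} \left(w + \frac{2}{w}\right)}{7} = 2 - \frac{w + \frac{2}{w}}{7 \left(16 + w\right)}$)
$z{\left(Y \right)} = 2 + Y$ ($z{\left(Y \right)} = Y + 2 = 2 + Y$)
$z{\left(v{\left(24 \right)} \right)} - 2305790 = \left(2 + \frac{-2 + 13 \cdot 24^{2} + 224 \cdot 24}{7 \cdot 24 \left(16 + 24\right)}\right) - 2305790 = \left(2 + \frac{1}{7} \cdot \frac{1}{24} \cdot \frac{1}{40} \left(-2 + 13 \cdot 576 + 5376\right)\right) - 2305790 = \left(2 + \frac{1}{7} \cdot \frac{1}{24} \cdot \frac{1}{40} \left(-2 + 7488 + 5376\right)\right) - 2305790 = \left(2 + \frac{1}{7} \cdot \frac{1}{24} \cdot \frac{1}{40} \cdot 12862\right) - 2305790 = \left(2 + \frac{6431}{3360}\right) - 2305790 = \frac{13151}{3360} - 2305790 = - \frac{7747441249}{3360}$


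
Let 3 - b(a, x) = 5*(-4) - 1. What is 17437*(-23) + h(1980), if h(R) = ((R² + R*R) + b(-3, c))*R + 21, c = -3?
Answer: 15524430490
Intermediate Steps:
b(a, x) = 24 (b(a, x) = 3 - (5*(-4) - 1) = 3 - (-20 - 1) = 3 - 1*(-21) = 3 + 21 = 24)
h(R) = 21 + R*(24 + 2*R²) (h(R) = ((R² + R*R) + 24)*R + 21 = ((R² + R²) + 24)*R + 21 = (2*R² + 24)*R + 21 = (24 + 2*R²)*R + 21 = R*(24 + 2*R²) + 21 = 21 + R*(24 + 2*R²))
17437*(-23) + h(1980) = 17437*(-23) + (21 + 2*1980³ + 24*1980) = -401051 + (21 + 2*7762392000 + 47520) = -401051 + (21 + 15524784000 + 47520) = -401051 + 15524831541 = 15524430490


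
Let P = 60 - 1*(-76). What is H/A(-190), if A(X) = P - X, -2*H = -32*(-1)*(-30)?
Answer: 240/163 ≈ 1.4724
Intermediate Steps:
P = 136 (P = 60 + 76 = 136)
H = 480 (H = -(-32*(-1))*(-30)/2 = -16*(-30) = -1/2*(-960) = 480)
A(X) = 136 - X
H/A(-190) = 480/(136 - 1*(-190)) = 480/(136 + 190) = 480/326 = 480*(1/326) = 240/163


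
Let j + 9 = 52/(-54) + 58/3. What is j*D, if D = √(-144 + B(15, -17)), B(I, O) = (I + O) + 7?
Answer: 253*I*√139/27 ≈ 110.48*I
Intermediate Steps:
B(I, O) = 7 + I + O
j = 253/27 (j = -9 + (52/(-54) + 58/3) = -9 + (52*(-1/54) + 58*(⅓)) = -9 + (-26/27 + 58/3) = -9 + 496/27 = 253/27 ≈ 9.3704)
D = I*√139 (D = √(-144 + (7 + 15 - 17)) = √(-144 + 5) = √(-139) = I*√139 ≈ 11.79*I)
j*D = 253*(I*√139)/27 = 253*I*√139/27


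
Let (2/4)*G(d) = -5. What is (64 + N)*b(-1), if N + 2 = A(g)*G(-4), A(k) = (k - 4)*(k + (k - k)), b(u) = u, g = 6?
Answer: 58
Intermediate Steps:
G(d) = -10 (G(d) = 2*(-5) = -10)
A(k) = k*(-4 + k) (A(k) = (-4 + k)*(k + 0) = (-4 + k)*k = k*(-4 + k))
N = -122 (N = -2 + (6*(-4 + 6))*(-10) = -2 + (6*2)*(-10) = -2 + 12*(-10) = -2 - 120 = -122)
(64 + N)*b(-1) = (64 - 122)*(-1) = -58*(-1) = 58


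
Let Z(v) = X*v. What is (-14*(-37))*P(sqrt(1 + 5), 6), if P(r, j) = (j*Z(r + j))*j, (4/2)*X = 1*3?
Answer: 167832 + 27972*sqrt(6) ≈ 2.3635e+5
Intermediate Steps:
X = 3/2 (X = (1*3)/2 = (1/2)*3 = 3/2 ≈ 1.5000)
Z(v) = 3*v/2
P(r, j) = j**2*(3*j/2 + 3*r/2) (P(r, j) = (j*(3*(r + j)/2))*j = (j*(3*(j + r)/2))*j = (j*(3*j/2 + 3*r/2))*j = j**2*(3*j/2 + 3*r/2))
(-14*(-37))*P(sqrt(1 + 5), 6) = (-14*(-37))*((3/2)*6**2*(6 + sqrt(1 + 5))) = 518*((3/2)*36*(6 + sqrt(6))) = 518*(324 + 54*sqrt(6)) = 167832 + 27972*sqrt(6)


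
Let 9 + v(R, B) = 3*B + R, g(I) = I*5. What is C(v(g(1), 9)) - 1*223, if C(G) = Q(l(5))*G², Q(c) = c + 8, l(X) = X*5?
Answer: 17234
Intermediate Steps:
g(I) = 5*I
v(R, B) = -9 + R + 3*B (v(R, B) = -9 + (3*B + R) = -9 + (R + 3*B) = -9 + R + 3*B)
l(X) = 5*X
Q(c) = 8 + c
C(G) = 33*G² (C(G) = (8 + 5*5)*G² = (8 + 25)*G² = 33*G²)
C(v(g(1), 9)) - 1*223 = 33*(-9 + 5*1 + 3*9)² - 1*223 = 33*(-9 + 5 + 27)² - 223 = 33*23² - 223 = 33*529 - 223 = 17457 - 223 = 17234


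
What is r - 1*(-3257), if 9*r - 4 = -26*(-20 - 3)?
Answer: 29915/9 ≈ 3323.9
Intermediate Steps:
r = 602/9 (r = 4/9 + (-26*(-20 - 3))/9 = 4/9 + (-26*(-23))/9 = 4/9 + (⅑)*598 = 4/9 + 598/9 = 602/9 ≈ 66.889)
r - 1*(-3257) = 602/9 - 1*(-3257) = 602/9 + 3257 = 29915/9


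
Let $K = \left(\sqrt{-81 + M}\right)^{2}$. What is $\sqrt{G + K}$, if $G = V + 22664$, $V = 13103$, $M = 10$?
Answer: $4 \sqrt{2231} \approx 188.93$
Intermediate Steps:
$K = -71$ ($K = \left(\sqrt{-81 + 10}\right)^{2} = \left(\sqrt{-71}\right)^{2} = \left(i \sqrt{71}\right)^{2} = -71$)
$G = 35767$ ($G = 13103 + 22664 = 35767$)
$\sqrt{G + K} = \sqrt{35767 - 71} = \sqrt{35696} = 4 \sqrt{2231}$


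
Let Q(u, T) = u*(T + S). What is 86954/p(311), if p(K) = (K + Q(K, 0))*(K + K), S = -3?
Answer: -43477/193442 ≈ -0.22475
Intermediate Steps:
Q(u, T) = u*(-3 + T) (Q(u, T) = u*(T - 3) = u*(-3 + T))
p(K) = -4*K² (p(K) = (K + K*(-3 + 0))*(K + K) = (K + K*(-3))*(2*K) = (K - 3*K)*(2*K) = (-2*K)*(2*K) = -4*K²)
86954/p(311) = 86954/((-4*311²)) = 86954/((-4*96721)) = 86954/(-386884) = 86954*(-1/386884) = -43477/193442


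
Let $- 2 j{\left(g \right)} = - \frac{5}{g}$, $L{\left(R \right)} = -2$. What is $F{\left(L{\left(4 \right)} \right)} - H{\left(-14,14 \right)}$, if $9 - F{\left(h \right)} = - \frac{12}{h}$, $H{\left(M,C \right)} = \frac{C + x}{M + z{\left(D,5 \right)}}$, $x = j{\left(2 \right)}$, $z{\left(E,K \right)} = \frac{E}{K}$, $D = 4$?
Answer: $\frac{1097}{264} \approx 4.1553$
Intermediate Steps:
$j{\left(g \right)} = \frac{5}{2 g}$ ($j{\left(g \right)} = - \frac{\left(-5\right) \frac{1}{g}}{2} = \frac{5}{2 g}$)
$x = \frac{5}{4}$ ($x = \frac{5}{2 \cdot 2} = \frac{5}{2} \cdot \frac{1}{2} = \frac{5}{4} \approx 1.25$)
$H{\left(M,C \right)} = \frac{\frac{5}{4} + C}{\frac{4}{5} + M}$ ($H{\left(M,C \right)} = \frac{C + \frac{5}{4}}{M + \frac{4}{5}} = \frac{\frac{5}{4} + C}{M + 4 \cdot \frac{1}{5}} = \frac{\frac{5}{4} + C}{M + \frac{4}{5}} = \frac{\frac{5}{4} + C}{\frac{4}{5} + M}$)
$F{\left(h \right)} = 9 + \frac{12}{h}$ ($F{\left(h \right)} = 9 - - \frac{12}{h} = 9 + \frac{12}{h}$)
$F{\left(L{\left(4 \right)} \right)} - H{\left(-14,14 \right)} = \left(9 + \frac{12}{-2}\right) - \frac{5 \left(5 + 4 \cdot 14\right)}{4 \left(4 + 5 \left(-14\right)\right)} = \left(9 + 12 \left(- \frac{1}{2}\right)\right) - \frac{5 \left(5 + 56\right)}{4 \left(4 - 70\right)} = \left(9 - 6\right) - \frac{5}{4} \frac{1}{-66} \cdot 61 = 3 - \frac{5}{4} \left(- \frac{1}{66}\right) 61 = 3 - - \frac{305}{264} = 3 + \frac{305}{264} = \frac{1097}{264}$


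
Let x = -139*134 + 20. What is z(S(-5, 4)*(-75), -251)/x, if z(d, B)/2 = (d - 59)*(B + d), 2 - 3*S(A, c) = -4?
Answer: -83809/9303 ≈ -9.0088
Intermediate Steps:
S(A, c) = 2 (S(A, c) = ⅔ - ⅓*(-4) = ⅔ + 4/3 = 2)
z(d, B) = 2*(-59 + d)*(B + d) (z(d, B) = 2*((d - 59)*(B + d)) = 2*((-59 + d)*(B + d)) = 2*(-59 + d)*(B + d))
x = -18606 (x = -18626 + 20 = -18606)
z(S(-5, 4)*(-75), -251)/x = (-118*(-251) - 236*(-75) + 2*(2*(-75))² + 2*(-251)*(2*(-75)))/(-18606) = (29618 - 118*(-150) + 2*(-150)² + 2*(-251)*(-150))*(-1/18606) = (29618 + 17700 + 2*22500 + 75300)*(-1/18606) = (29618 + 17700 + 45000 + 75300)*(-1/18606) = 167618*(-1/18606) = -83809/9303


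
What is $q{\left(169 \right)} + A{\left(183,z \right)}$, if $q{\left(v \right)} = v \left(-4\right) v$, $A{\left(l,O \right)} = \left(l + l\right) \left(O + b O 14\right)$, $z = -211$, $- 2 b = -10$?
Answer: $-5597290$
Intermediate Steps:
$b = 5$ ($b = \left(- \frac{1}{2}\right) \left(-10\right) = 5$)
$A{\left(l,O \right)} = 142 O l$ ($A{\left(l,O \right)} = \left(l + l\right) \left(O + 5 O 14\right) = 2 l \left(O + 70 O\right) = 2 l 71 O = 142 O l$)
$q{\left(v \right)} = - 4 v^{2}$ ($q{\left(v \right)} = - 4 v v = - 4 v^{2}$)
$q{\left(169 \right)} + A{\left(183,z \right)} = - 4 \cdot 169^{2} + 142 \left(-211\right) 183 = \left(-4\right) 28561 - 5483046 = -114244 - 5483046 = -5597290$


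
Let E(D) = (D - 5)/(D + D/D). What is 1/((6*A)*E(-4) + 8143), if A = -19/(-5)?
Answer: 5/41057 ≈ 0.00012178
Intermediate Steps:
E(D) = (-5 + D)/(1 + D) (E(D) = (-5 + D)/(D + 1) = (-5 + D)/(1 + D))
A = 19/5 (A = -19*(-1/5) = 19/5 ≈ 3.8000)
1/((6*A)*E(-4) + 8143) = 1/((6*(19/5))*((-5 - 4)/(1 - 4)) + 8143) = 1/(114*(-9/(-3))/5 + 8143) = 1/(114*(-1/3*(-9))/5 + 8143) = 1/((114/5)*3 + 8143) = 1/(342/5 + 8143) = 1/(41057/5) = 5/41057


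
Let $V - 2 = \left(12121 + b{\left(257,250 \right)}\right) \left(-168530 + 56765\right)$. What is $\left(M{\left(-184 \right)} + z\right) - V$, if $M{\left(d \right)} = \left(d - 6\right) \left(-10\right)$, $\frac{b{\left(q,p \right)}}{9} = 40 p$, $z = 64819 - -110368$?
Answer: $11413730650$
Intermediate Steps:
$z = 175187$ ($z = 64819 + 110368 = 175187$)
$b{\left(q,p \right)} = 360 p$ ($b{\left(q,p \right)} = 9 \cdot 40 p = 360 p$)
$M{\left(d \right)} = 60 - 10 d$ ($M{\left(d \right)} = \left(-6 + d\right) \left(-10\right) = 60 - 10 d$)
$V = -11413553563$ ($V = 2 + \left(12121 + 360 \cdot 250\right) \left(-168530 + 56765\right) = 2 + \left(12121 + 90000\right) \left(-111765\right) = 2 + 102121 \left(-111765\right) = 2 - 11413553565 = -11413553563$)
$\left(M{\left(-184 \right)} + z\right) - V = \left(\left(60 - -1840\right) + 175187\right) - -11413553563 = \left(\left(60 + 1840\right) + 175187\right) + 11413553563 = \left(1900 + 175187\right) + 11413553563 = 177087 + 11413553563 = 11413730650$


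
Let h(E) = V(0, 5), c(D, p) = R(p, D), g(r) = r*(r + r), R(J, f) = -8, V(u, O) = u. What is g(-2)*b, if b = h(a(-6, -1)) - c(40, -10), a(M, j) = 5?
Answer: 64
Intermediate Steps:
g(r) = 2*r² (g(r) = r*(2*r) = 2*r²)
c(D, p) = -8
h(E) = 0
b = 8 (b = 0 - 1*(-8) = 0 + 8 = 8)
g(-2)*b = (2*(-2)²)*8 = (2*4)*8 = 8*8 = 64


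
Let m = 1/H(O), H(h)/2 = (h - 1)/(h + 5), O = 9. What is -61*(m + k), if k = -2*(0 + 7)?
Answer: 6405/8 ≈ 800.63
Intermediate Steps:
H(h) = 2*(-1 + h)/(5 + h) (H(h) = 2*((h - 1)/(h + 5)) = 2*((-1 + h)/(5 + h)) = 2*(-1 + h)/(5 + h))
m = 7/8 (m = 1/(2*(-1 + 9)/(5 + 9)) = 1/(2*8/14) = 1/(2*(1/14)*8) = 1/(8/7) = 7/8 ≈ 0.87500)
k = -14 (k = -2*7 = -14)
-61*(m + k) = -61*(7/8 - 14) = -61*(-105/8) = 6405/8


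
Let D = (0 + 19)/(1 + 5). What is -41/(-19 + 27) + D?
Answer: -47/24 ≈ -1.9583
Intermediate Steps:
D = 19/6 ≈ 3.1667
-41/(-19 + 27) + D = -41/(-19 + 27) + 19/6 = -41/8 + 19/6 = -47/24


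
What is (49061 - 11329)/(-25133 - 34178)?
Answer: -37732/59311 ≈ -0.63617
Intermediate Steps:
(49061 - 11329)/(-25133 - 34178) = 37732/(-59311) = 37732*(-1/59311) = -37732/59311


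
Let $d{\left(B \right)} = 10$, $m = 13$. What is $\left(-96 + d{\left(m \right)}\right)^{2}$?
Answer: $7396$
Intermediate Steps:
$\left(-96 + d{\left(m \right)}\right)^{2} = \left(-96 + 10\right)^{2} = \left(-86\right)^{2} = 7396$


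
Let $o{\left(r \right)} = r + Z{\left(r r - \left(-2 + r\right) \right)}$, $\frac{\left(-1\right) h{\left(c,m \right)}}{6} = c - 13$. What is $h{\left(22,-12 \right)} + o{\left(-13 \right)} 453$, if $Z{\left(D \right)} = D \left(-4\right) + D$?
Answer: $-255999$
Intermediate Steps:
$h{\left(c,m \right)} = 78 - 6 c$ ($h{\left(c,m \right)} = - 6 \left(c - 13\right) = - 6 \left(-13 + c\right) = 78 - 6 c$)
$Z{\left(D \right)} = - 3 D$ ($Z{\left(D \right)} = - 4 D + D = - 3 D$)
$o{\left(r \right)} = -6 - 3 r^{2} + 4 r$ ($o{\left(r \right)} = r - 3 \left(r r - \left(-2 + r\right)\right) = r - 3 \left(r^{2} - \left(-2 + r\right)\right) = r - 3 \left(2 + r^{2} - r\right) = r - \left(6 - 3 r + 3 r^{2}\right) = -6 - 3 r^{2} + 4 r$)
$h{\left(22,-12 \right)} + o{\left(-13 \right)} 453 = \left(78 - 132\right) + \left(-6 - 3 \left(-13\right)^{2} + 4 \left(-13\right)\right) 453 = \left(78 - 132\right) + \left(-6 - 507 - 52\right) 453 = -54 + \left(-6 - 507 - 52\right) 453 = -54 - 255945 = -255999$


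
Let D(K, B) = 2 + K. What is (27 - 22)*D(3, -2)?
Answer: 25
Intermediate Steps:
(27 - 22)*D(3, -2) = (27 - 22)*(2 + 3) = 5*5 = 25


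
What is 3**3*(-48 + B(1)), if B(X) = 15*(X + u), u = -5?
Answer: -2916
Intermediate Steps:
B(X) = -75 + 15*X (B(X) = 15*(X - 5) = 15*(-5 + X) = -75 + 15*X)
3**3*(-48 + B(1)) = 3**3*(-48 + (-75 + 15*1)) = 27*(-48 + (-75 + 15)) = 27*(-48 - 60) = 27*(-108) = -2916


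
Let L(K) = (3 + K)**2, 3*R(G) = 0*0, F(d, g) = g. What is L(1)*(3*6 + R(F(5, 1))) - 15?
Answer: 273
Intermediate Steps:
R(G) = 0 (R(G) = (0*0)/3 = (1/3)*0 = 0)
L(1)*(3*6 + R(F(5, 1))) - 15 = (3 + 1)**2*(3*6 + 0) - 15 = 4**2*(18 + 0) - 15 = 16*18 - 15 = 288 - 15 = 273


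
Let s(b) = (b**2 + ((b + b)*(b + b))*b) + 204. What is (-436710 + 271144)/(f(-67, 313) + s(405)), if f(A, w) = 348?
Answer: -165566/265885077 ≈ -0.00062270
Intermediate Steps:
s(b) = 204 + b**2 + 4*b**3 (s(b) = (b**2 + ((2*b)*(2*b))*b) + 204 = (b**2 + (4*b**2)*b) + 204 = (b**2 + 4*b**3) + 204 = 204 + b**2 + 4*b**3)
(-436710 + 271144)/(f(-67, 313) + s(405)) = (-436710 + 271144)/(348 + (204 + 405**2 + 4*405**3)) = -165566/(348 + (204 + 164025 + 4*66430125)) = -165566/(348 + (204 + 164025 + 265720500)) = -165566/(348 + 265884729) = -165566/265885077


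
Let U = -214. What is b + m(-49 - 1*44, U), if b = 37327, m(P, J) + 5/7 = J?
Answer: 259786/7 ≈ 37112.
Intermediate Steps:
m(P, J) = -5/7 + J
b + m(-49 - 1*44, U) = 37327 + (-5/7 - 214) = 37327 - 1503/7 = 259786/7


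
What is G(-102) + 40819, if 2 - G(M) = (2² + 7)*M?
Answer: 41943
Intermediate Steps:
G(M) = 2 - 11*M (G(M) = 2 - (2² + 7)*M = 2 - (4 + 7)*M = 2 - 11*M)
G(-102) + 40819 = (2 - 11*(-102)) + 40819 = (2 + 1122) + 40819 = 1124 + 40819 = 41943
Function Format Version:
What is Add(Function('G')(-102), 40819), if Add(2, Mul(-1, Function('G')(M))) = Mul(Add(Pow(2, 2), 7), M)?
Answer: 41943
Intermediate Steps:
Function('G')(M) = Add(2, Mul(-11, M)) (Function('G')(M) = Add(2, Mul(-1, Mul(Add(Pow(2, 2), 7), M))) = Add(2, Mul(-1, Mul(Add(4, 7), M))) = Add(2, Mul(-1, Mul(11, M))) = Add(2, Mul(-11, M)))
Add(Function('G')(-102), 40819) = Add(Add(2, Mul(-11, -102)), 40819) = Add(Add(2, 1122), 40819) = Add(1124, 40819) = 41943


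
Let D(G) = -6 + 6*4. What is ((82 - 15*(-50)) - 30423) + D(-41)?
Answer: -29573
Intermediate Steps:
D(G) = 18 (D(G) = -6 + 24 = 18)
((82 - 15*(-50)) - 30423) + D(-41) = ((82 - 15*(-50)) - 30423) + 18 = ((82 + 750) - 30423) + 18 = (832 - 30423) + 18 = -29591 + 18 = -29573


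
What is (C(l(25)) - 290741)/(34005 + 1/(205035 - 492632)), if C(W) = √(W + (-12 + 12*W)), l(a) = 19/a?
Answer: -83616239377/9779735984 + 287597*I*√53/48898679920 ≈ -8.5499 + 4.2818e-5*I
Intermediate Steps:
C(W) = √(-12 + 13*W)
(C(l(25)) - 290741)/(34005 + 1/(205035 - 492632)) = (√(-12 + 13*(19/25)) - 290741)/(34005 + 1/(205035 - 492632)) = (√(-12 + 13*(19*(1/25))) - 290741)/(34005 + 1/(-287597)) = (√(-12 + 13*(19/25)) - 290741)/(34005 - 1/287597) = (√(-12 + 247/25) - 290741)/(9779735984/287597) = (√(-53/25) - 290741)*(287597/9779735984) = (I*√53/5 - 290741)*(287597/9779735984) = (-290741 + I*√53/5)*(287597/9779735984) = -83616239377/9779735984 + 287597*I*√53/48898679920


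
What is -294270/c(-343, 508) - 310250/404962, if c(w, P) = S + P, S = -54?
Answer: -29827255310/45963187 ≈ -648.94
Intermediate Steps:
c(w, P) = -54 + P
-294270/c(-343, 508) - 310250/404962 = -294270/(-54 + 508) - 310250/404962 = -294270/454 - 310250*1/404962 = -294270*1/454 - 155125/202481 = -147135/227 - 155125/202481 = -29827255310/45963187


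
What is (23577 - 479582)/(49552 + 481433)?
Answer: -91201/106197 ≈ -0.85879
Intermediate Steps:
(23577 - 479582)/(49552 + 481433) = -456005/530985 = -456005*1/530985 = -91201/106197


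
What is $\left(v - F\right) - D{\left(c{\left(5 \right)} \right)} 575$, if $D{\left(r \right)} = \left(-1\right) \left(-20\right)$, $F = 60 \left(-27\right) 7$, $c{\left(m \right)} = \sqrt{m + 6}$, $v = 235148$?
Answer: $234988$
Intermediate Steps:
$c{\left(m \right)} = \sqrt{6 + m}$
$F = -11340$ ($F = \left(-1620\right) 7 = -11340$)
$D{\left(r \right)} = 20$
$\left(v - F\right) - D{\left(c{\left(5 \right)} \right)} 575 = \left(235148 - -11340\right) - 20 \cdot 575 = \left(235148 + 11340\right) - 11500 = 246488 - 11500 = 234988$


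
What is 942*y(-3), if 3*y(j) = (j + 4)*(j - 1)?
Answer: -1256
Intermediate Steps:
y(j) = (-1 + j)*(4 + j)/3 (y(j) = ((j + 4)*(j - 1))/3 = ((4 + j)*(-1 + j))/3 = ((-1 + j)*(4 + j))/3 = (-1 + j)*(4 + j)/3)
942*y(-3) = 942*(-4/3 - 3 + (⅓)*(-3)²) = 942*(-4/3 - 3 + (⅓)*9) = 942*(-4/3 - 3 + 3) = 942*(-4/3) = -1256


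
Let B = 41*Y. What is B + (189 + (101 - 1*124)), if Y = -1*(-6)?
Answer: 412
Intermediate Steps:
Y = 6
B = 246 (B = 41*6 = 246)
B + (189 + (101 - 1*124)) = 246 + (189 + (101 - 1*124)) = 246 + (189 + (101 - 124)) = 246 + (189 - 23) = 246 + 166 = 412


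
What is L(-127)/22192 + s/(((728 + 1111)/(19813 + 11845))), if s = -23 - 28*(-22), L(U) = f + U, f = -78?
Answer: 416614344253/40811088 ≈ 10208.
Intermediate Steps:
L(U) = -78 + U
s = 593 (s = -23 + 616 = 593)
L(-127)/22192 + s/(((728 + 1111)/(19813 + 11845))) = (-78 - 127)/22192 + 593/(((728 + 1111)/(19813 + 11845))) = -205*1/22192 + 593/((1839/31658)) = -205/22192 + 593/((1839*(1/31658))) = -205/22192 + 593/(1839/31658) = -205/22192 + 593*(31658/1839) = -205/22192 + 18773194/1839 = 416614344253/40811088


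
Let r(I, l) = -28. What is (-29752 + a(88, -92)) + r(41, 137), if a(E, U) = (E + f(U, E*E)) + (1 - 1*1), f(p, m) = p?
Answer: -29784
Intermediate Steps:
a(E, U) = E + U (a(E, U) = (E + U) + (1 - 1*1) = (E + U) + (1 - 1) = (E + U) + 0 = E + U)
(-29752 + a(88, -92)) + r(41, 137) = (-29752 + (88 - 92)) - 28 = (-29752 - 4) - 28 = -29756 - 28 = -29784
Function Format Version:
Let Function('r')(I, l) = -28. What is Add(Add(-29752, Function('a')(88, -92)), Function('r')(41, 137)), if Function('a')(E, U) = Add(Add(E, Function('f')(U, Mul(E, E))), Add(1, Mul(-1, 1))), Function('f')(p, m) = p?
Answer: -29784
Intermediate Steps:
Function('a')(E, U) = Add(E, U) (Function('a')(E, U) = Add(Add(E, U), Add(1, Mul(-1, 1))) = Add(Add(E, U), Add(1, -1)) = Add(Add(E, U), 0) = Add(E, U))
Add(Add(-29752, Function('a')(88, -92)), Function('r')(41, 137)) = Add(Add(-29752, Add(88, -92)), -28) = Add(Add(-29752, -4), -28) = Add(-29756, -28) = -29784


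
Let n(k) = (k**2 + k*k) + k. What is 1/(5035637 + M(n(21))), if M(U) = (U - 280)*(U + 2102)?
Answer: 1/6907752 ≈ 1.4476e-7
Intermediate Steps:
n(k) = k + 2*k**2 (n(k) = (k**2 + k**2) + k = 2*k**2 + k = k + 2*k**2)
M(U) = (-280 + U)*(2102 + U)
1/(5035637 + M(n(21))) = 1/(5035637 + (-588560 + (21*(1 + 2*21))**2 + 1822*(21*(1 + 2*21)))) = 1/(5035637 + (-588560 + (21*(1 + 42))**2 + 1822*(21*(1 + 42)))) = 1/(5035637 + (-588560 + (21*43)**2 + 1822*(21*43))) = 1/(5035637 + (-588560 + 903**2 + 1822*903)) = 1/(5035637 + (-588560 + 815409 + 1645266)) = 1/(5035637 + 1872115) = 1/6907752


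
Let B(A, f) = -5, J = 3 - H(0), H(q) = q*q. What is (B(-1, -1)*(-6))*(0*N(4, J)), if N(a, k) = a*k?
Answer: 0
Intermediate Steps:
H(q) = q²
J = 3 (J = 3 - 1*0² = 3 - 1*0 = 3 + 0 = 3)
(B(-1, -1)*(-6))*(0*N(4, J)) = (-5*(-6))*(0*(4*3)) = 30*(0*12) = 30*0 = 0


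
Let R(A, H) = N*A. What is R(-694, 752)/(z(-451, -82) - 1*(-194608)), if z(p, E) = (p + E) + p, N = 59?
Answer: -20473/96812 ≈ -0.21147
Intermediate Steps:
z(p, E) = E + 2*p (z(p, E) = (E + p) + p = E + 2*p)
R(A, H) = 59*A
R(-694, 752)/(z(-451, -82) - 1*(-194608)) = (59*(-694))/((-82 + 2*(-451)) - 1*(-194608)) = -40946/((-82 - 902) + 194608) = -40946/(-984 + 194608) = -40946/193624 = -40946*1/193624 = -20473/96812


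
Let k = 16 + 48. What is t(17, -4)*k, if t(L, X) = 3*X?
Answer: -768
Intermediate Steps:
k = 64
t(17, -4)*k = (3*(-4))*64 = -12*64 = -768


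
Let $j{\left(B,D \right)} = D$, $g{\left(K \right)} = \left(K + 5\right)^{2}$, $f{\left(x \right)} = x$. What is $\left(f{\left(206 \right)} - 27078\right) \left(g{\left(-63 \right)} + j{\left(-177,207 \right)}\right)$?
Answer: $-95959912$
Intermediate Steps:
$g{\left(K \right)} = \left(5 + K\right)^{2}$
$\left(f{\left(206 \right)} - 27078\right) \left(g{\left(-63 \right)} + j{\left(-177,207 \right)}\right) = \left(206 - 27078\right) \left(\left(5 - 63\right)^{2} + 207\right) = - 26872 \left(\left(-58\right)^{2} + 207\right) = - 26872 \left(3364 + 207\right) = \left(-26872\right) 3571 = -95959912$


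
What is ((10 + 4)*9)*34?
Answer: 4284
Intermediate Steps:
((10 + 4)*9)*34 = (14*9)*34 = 126*34 = 4284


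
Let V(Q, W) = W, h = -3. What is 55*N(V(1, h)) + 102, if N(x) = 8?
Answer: 542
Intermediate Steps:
55*N(V(1, h)) + 102 = 55*8 + 102 = 440 + 102 = 542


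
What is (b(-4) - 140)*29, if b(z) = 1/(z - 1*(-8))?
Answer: -16211/4 ≈ -4052.8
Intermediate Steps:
b(z) = 1/(8 + z) (b(z) = 1/(z + 8) = 1/(8 + z))
(b(-4) - 140)*29 = (1/(8 - 4) - 140)*29 = (1/4 - 140)*29 = (¼ - 140)*29 = -559/4*29 = -16211/4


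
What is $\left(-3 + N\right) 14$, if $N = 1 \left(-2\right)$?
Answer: $-70$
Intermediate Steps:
$N = -2$
$\left(-3 + N\right) 14 = \left(-3 - 2\right) 14 = \left(-5\right) 14 = -70$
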